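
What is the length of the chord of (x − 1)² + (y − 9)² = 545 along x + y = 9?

Centre (1, 9), r² = 545. Perpendicular distance d from centre to line = |1| / √2 = 1/√2.
Half the chord is √(r² − d²) = √(1089/2), so the full chord is 33√2.

33√2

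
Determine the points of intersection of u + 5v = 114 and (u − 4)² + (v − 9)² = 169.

(4, 22) and (9, 21)

From the line, v = (114 − u)/5. Substituting:
26u² − 338u + 936 = 0  ⟹  u² − 13u + 36 = 0
u = 9 or u = 4, giving (9, 21) and (4, 22).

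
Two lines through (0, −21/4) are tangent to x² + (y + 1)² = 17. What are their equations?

x + 4y = −21 and x − 4y = 21

A line y − (−21/4) = m(x − (0)) is tangent when its distance from (0, −1) is √17:
[m·(0) − (17/4)]² = 17(m² + 1)
16m² − 1 = 0, so m = −1/4 or m = 1/4.
With m = −1/4: x + 4y = −21. With m = 1/4: x − 4y = 21.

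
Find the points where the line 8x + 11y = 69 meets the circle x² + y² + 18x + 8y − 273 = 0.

Express y = (69 − 8x)/11 and substitute into the circle:
185x² + 370x − 22200 = 0  ⟹  x² + 2x − 120 = 0
x = 10 or x = −12, giving (10, −1) and (−12, 15).

(−12, 15) and (10, −1)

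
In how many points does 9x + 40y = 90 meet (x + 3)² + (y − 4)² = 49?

d² = (9·(−3) + 40·4 − (90))²/1681 = 1849/1681; r² = 49.
Since d² < r², the line cuts the circle twice.

2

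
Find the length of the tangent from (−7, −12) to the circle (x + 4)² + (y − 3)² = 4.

√230

The centre is (−4, 3) and r = 2. The square of the distance from P to the centre is 9 + 225 = 234.
Power of the point: PT² = |PO|² − r² = 230, so PT = √230.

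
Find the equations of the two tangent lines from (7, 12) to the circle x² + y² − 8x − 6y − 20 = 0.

Write the tangent as mx − y + (12 − m·(7)) = 0 and set its distance from the centre to 3√5:
[m·(−3) − (−9)]² = 45(m² + 1)
2m² + 3m − 2 = 0, so m = 1/2 or m = −2.
With m = 1/2: x − 2y = −17. With m = −2: 2x + y = 26.

x − 2y = −17 and 2x + y = 26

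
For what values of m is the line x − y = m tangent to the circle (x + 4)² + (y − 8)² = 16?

Tangency holds when the distance from the centre (−4, 8) to the line equals the radius 4:
|1·(−4) − 1·8 − m| / √2 = 4
|m − (−12)| = 4√2.

m = −12 ± 4√2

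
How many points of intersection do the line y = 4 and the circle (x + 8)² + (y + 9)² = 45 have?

Substituting the line into the circle gives x² + 16x + 188 = 0.
Δ = 256 − 752 = −496.
No real roots: the line does not meet the circle.

0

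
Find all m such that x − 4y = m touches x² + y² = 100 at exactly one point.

The line touches the circle iff its distance from (0, 0) is 10:
|1·0 − 4·0 − m| / √17 = 10
|m| = 10√17.

m = ±10√17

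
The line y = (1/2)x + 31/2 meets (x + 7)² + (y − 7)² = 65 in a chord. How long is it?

6√5

The distance from (−7, 7) to the line is 10/√5, and r² = 65.
Chord = 2√(r² − d²) = 2·√(45) = 6√5.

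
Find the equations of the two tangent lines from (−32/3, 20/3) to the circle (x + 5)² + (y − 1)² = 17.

x + 4y = 16 and 4x + y = −36

A line y − (20/3) = m(x − (−32/3)) is tangent when its distance from (−5, 1) is √17:
[m·(17/3) − (−17/3)]² = 17(m² + 1)
4m² + 17m + 4 = 0, so m = −1/4 or m = −4.
Through (−32/3, 20/3) these give x + 4y = 16 and 4x + y = −36.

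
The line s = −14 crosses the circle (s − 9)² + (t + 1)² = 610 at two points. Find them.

The line gives s = −14. Substituting into the circle:
t² + 2t − 80 = 0
t = 8 or t = −10, giving (−14, 8) and (−14, −10).

(−14, −10) and (−14, 8)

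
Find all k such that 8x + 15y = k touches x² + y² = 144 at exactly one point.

For a tangent, require d(centre, line) = r = 12.
|8·0 + 15·0 − k| / √289 = 12
|k| = 12·17, so k = 204 or k = −204.

k = −204 or k = 204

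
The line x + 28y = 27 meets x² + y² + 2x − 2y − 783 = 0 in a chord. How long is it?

Centre (−1, 1), r² = 785. Perpendicular distance d from centre to line = |0| / √785 = 0/√785.
Half the chord is √(r² − d²) = √(785), so the full chord is 2√785.

2√785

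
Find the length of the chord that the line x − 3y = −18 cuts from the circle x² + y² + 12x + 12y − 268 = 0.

10√10

The distance from (−6, −6) to the line is 30/√10, and r² = 340.
Half the chord is √(r² − d²) = √(250), so the full chord is 10√10.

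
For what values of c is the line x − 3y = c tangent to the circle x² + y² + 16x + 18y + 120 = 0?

For a tangent, require d(centre, line) = r = 5.
|1·(−8) − 3·(−9) − c| / √10 = 5
|c − (19)| = 5√10.

c = 19 ± 5√10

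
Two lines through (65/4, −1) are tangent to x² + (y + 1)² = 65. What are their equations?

4x + 7y = 58 and 4x − 7y = 72

Let a tangent through (65/4, −1) have slope m. Its distance from (0, −1) must equal √65:
(−65/4m − (0))² = 65(m² + 1)
49m² − 16 = 0, so m = −4/7 or m = 4/7.
With m = −4/7: 4x + 7y = 58. With m = 4/7: 4x − 7y = 72.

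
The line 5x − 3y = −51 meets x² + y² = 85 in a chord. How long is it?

√34

Centre (0, 0), r² = 85. Perpendicular distance d from centre to line = |51| / √34 = 51/√34.
Chord = 2√(r² − d²) = 2·√(17/2) = √34.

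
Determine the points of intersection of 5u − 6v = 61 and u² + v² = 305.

Substitute v = (−61 + 5u)/6:
61u² − 610u − 7259 = 0  ⟹  u² − 10u − 119 = 0
u = 17 or u = −7, giving (17, 4) and (−7, −16).

(−7, −16) and (17, 4)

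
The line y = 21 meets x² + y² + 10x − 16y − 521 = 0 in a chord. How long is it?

Express y = 21 and substitute into the circle:
x² + 10x − 416 = 0
x = 16 or x = −26, giving (16, 21) and (−26, 21).
|(16, 21) − (−26, 21)| = √((42)² + (0)²) = 42.

42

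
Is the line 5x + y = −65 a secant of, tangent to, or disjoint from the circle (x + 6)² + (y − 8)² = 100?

Substituting the line into the circle gives 26x² + 742x + 5265 = 0.
Discriminant = (742)² − 4·26·(5265) = 3004 > 0.
Two real roots: the line is a secant.

secant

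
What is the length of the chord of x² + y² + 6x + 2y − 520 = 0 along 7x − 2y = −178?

Centre (−3, −1), r² = 530. Perpendicular distance d from centre to line = |159| / √53 = 159/√53.
Half the chord is √(r² − d²) = √(53), so the full chord is 2√53.

2√53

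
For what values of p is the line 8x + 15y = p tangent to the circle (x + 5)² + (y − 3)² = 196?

Tangency holds when the distance from the centre (−5, 3) to the line equals the radius 14:
|8·(−5) + 15·3 − p| / √289 = 14
|p − (5)| = 14·17, so p = 243 or p = −233.

p = −233 or p = 243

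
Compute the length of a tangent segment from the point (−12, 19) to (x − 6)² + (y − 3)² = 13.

With centre O = (6, 3), |OP|² = 580 and r² = 13.
By the tangent–radius right angle, tangent length = √(|PO|² − r²) = √567 = 9√7.

9√7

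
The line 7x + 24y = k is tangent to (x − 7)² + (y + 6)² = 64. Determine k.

Tangency holds when the distance from the centre (7, −6) to the line equals the radius 8:
|7·7 + 24·(−6) − k| / √625 = 8
|k − (−95)| = 8·25, so k = 105 or k = −295.

k = −295 or k = 105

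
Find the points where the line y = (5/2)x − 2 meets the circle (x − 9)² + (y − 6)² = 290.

(−2, −7) and (10, 23)

From the line, y = (−4 + 5x)/2. Substituting:
29x² − 232x − 580 = 0  ⟹  x² − 8x − 20 = 0
x = 10 or x = −2, giving (10, 23) and (−2, −7).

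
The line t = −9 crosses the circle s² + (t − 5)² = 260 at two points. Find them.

(−8, −9) and (8, −9)

Substitute t = −9:
s² − 64 = 0
s = 8 or s = −8, giving (8, −9) and (−8, −9).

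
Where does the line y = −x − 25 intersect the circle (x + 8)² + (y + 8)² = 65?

From the line, y = −x − 25. Substituting:
2x² + 50x + 288 = 0  ⟹  x² + 25x + 144 = 0
x = −9 or x = −16, giving (−9, −16) and (−16, −9).

(−16, −9) and (−9, −16)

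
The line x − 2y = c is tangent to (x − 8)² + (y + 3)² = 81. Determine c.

c = 14 ± 9√5

The line touches the circle iff its distance from (8, −3) is 9:
|1·8 − 2·(−3) − c| / √5 = 9
|c − (14)| = 9√5.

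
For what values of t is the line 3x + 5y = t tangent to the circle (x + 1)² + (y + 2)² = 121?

t = −13 ± 11√34

The line touches the circle iff its distance from (−1, −2) is 11:
|3·(−1) + 5·(−2) − t| / √34 = 11
|t − (−13)| = 11√34.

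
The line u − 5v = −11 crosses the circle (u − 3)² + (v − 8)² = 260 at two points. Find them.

(−11, 0) and (19, 6)

Express v = (11 + u)/5 and substitute into the circle:
26u² − 208u − 5434 = 0  ⟹  u² − 8u − 209 = 0
u = 19 or u = −11, giving (19, 6) and (−11, 0).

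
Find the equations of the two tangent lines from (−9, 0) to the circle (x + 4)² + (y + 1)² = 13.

A line y − (0) = m(x − (−9)) is tangent when its distance from (−4, −1) is √13:
(5m − (−1))² = 13(m² + 1)
6m² + 5m − 6 = 0, so m = −3/2 or m = 2/3.
Through (−9, 0) these give 3x + 2y = −27 and 2x − 3y = −18.

3x + 2y = −27 and 2x − 3y = −18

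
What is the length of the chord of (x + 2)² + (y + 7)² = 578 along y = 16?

Substitute y = 16:
x² + 4x − 45 = 0
x = 5 or x = −9, giving (5, 16) and (−9, 16).
Chord length = distance between (5, 16) and (−9, 16) = √196 = 14.

14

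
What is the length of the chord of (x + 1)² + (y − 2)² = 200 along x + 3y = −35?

Express y = (−35 − x)/3 and substitute into the circle:
10x² + 100x − 110 = 0  ⟹  x² + 10x − 11 = 0
x = 1 or x = −11, giving (1, −12) and (−11, −8).
Chord length = distance between (1, −12) and (−11, −8) = √160 = 4√10.

4√10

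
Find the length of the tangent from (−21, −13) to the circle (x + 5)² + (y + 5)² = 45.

5√11

The centre is (−5, −5) and r = 3√5. The square of the distance from P to the centre is 256 + 64 = 320.
Power of the point: PT² = |PO|² − r² = 275, so PT = 5√11.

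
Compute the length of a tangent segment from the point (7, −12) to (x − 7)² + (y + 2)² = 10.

With centre O = (7, −2), |OP|² = 100 and r² = 10.
Power of the point: PT² = |PO|² − r² = 90, so PT = 3√10.

3√10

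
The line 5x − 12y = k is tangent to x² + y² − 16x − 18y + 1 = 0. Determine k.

k = −224 or k = 88

For a tangent, require d(centre, line) = r = 12.
|5·8 − 12·9 − k| / √169 = 12
|k − (−68)| = 12·13, so k = 88 or k = −224.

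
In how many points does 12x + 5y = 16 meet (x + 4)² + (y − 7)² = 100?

Substituting the line into the circle gives 169x² + 656x − 1739 = 0.
Δ = 430336 − (−1175564) = 1605900.
Two real roots: the line is a secant.

2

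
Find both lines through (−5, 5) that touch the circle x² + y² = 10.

Write the tangent as mx − y + (5 − m·(−5)) = 0 and set its distance from the centre to √10:
(5m − (−5))² = 10(m² + 1)
3m² + 10m + 3 = 0, so m = −3 or m = −1/3.
Through (−5, 5) these give 3x + y = −10 and x + 3y = 10.

3x + y = −10 and x + 3y = 10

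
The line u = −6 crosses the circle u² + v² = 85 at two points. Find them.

(−6, −7) and (−6, 7)

The line gives u = −6. Substituting into the circle:
v² − 49 = 0
v = 7 or v = −7, giving (−6, 7) and (−6, −7).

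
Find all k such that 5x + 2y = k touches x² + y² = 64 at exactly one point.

k = ±8√29

Tangency holds when the distance from the centre (0, 0) to the line equals the radius 8:
|5·0 + 2·0 − k| / √29 = 8
|k| = 8√29.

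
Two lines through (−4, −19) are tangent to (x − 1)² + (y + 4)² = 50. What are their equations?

A line y − (−19) = m(x − (−4)) is tangent when its distance from (1, −4) is 5√2:
[m·(5) − (15)]² = 50(m² + 1)
m² + 6m − 7 = 0, so m = −7 or m = 1.
Through (−4, −19) these give 7x + y = −47 and x − y = 15.

7x + y = −47 and x − y = 15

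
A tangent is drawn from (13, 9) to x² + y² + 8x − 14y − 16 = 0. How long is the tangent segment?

Centre (−4, 7), r² = 81. |PO|² = (17)² + (2)² = 293.
The tangent meets the radius at right angles, so tangent² = |PO|² − r² = 293 − 81 = 212.

2√53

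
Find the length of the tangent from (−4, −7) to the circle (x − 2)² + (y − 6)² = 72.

Centre (2, 6), r² = 72. |PO|² = (−6)² + (−13)² = 205.
The tangent meets the radius at right angles, so tangent² = |PO|² − r² = 205 − 72 = 133.

√133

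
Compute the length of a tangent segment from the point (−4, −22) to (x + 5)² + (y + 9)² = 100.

Centre (−5, −9), r² = 100. |PO|² = (1)² + (−13)² = 170.
The tangent meets the radius at right angles, so tangent² = |PO|² − r² = 170 − 100 = 70.

√70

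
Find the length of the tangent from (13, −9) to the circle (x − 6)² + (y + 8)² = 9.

The centre is (6, −8) and r = 3. The square of the distance from P to the centre is 49 + 1 = 50.
The tangent meets the radius at right angles, so tangent² = |PO|² − r² = 50 − 9 = 41.

√41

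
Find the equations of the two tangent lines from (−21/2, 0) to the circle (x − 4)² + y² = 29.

2x + 5y = −21 and 2x − 5y = −21

Write the tangent as mx − y + (0 − m·(−21/2)) = 0 and set its distance from the centre to √29:
[m·(29/2) − (0)]² = 29(m² + 1)
25m² − 4 = 0, so m = −2/5 or m = 2/5.
With m = −2/5: 2x + 5y = −21. With m = 2/5: 2x − 5y = −21.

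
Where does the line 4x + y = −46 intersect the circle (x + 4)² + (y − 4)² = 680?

(−18, 26) and (−6, −22)

From the line, y = −4x − 46. Substituting:
17x² + 408x + 1836 = 0  ⟹  x² + 24x + 108 = 0
x = −6 or x = −18, giving (−6, −22) and (−18, 26).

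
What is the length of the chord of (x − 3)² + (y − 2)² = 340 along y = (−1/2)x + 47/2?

From the line, y = (47 − x)/2. Substituting:
5x² − 110x + 525 = 0  ⟹  x² − 22x + 105 = 0
x = 15 or x = 7, giving (15, 16) and (7, 20).
|(15, 16) − (7, 20)| = √((8)² + (−4)²) = 4√5.

4√5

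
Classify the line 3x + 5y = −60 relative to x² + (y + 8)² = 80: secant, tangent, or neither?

Substituting the line into the circle gives 34x² + 120x − 1600 = 0.
Δ = 14400 − (−217600) = 232000.
Two real roots: the line is a secant.

secant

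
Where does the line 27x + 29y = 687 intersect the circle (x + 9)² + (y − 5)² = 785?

Express y = (687 − 27x)/29 and substitute into the circle:
1570x² − 14130x − 298300 = 0  ⟹  x² − 9x − 190 = 0
x = 19 or x = −10, giving (19, 6) and (−10, 33).

(−10, 33) and (19, 6)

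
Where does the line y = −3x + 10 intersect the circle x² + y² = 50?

(1, 7) and (5, −5)

Substitute y = −3x + 10:
10x² − 60x + 50 = 0  ⟹  x² − 6x + 5 = 0
x = 5 or x = 1, giving (5, −5) and (1, 7).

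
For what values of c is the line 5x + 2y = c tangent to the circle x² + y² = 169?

c = ±13√29

Tangency holds when the distance from the centre (0, 0) to the line equals the radius 13:
|5·0 + 2·0 − c| / √29 = 13
|c| = 13√29.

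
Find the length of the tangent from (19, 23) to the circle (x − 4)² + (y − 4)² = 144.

√442

The centre is (4, 4) and r = 12. The square of the distance from P to the centre is 225 + 361 = 586.
By the tangent–radius right angle, tangent length = √(|PO|² − r²) = √442.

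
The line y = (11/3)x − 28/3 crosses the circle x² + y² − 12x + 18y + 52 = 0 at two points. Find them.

(−1, −13) and (2, −2)

Substitute y = (−28 + 11x)/3:
130x² − 130x − 260 = 0  ⟹  x² − x − 2 = 0
x = 2 or x = −1, giving (2, −2) and (−1, −13).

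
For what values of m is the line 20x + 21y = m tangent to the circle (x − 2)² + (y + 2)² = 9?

Tangency holds when the distance from the centre (2, −2) to the line equals the radius 3:
|20·2 + 21·(−2) − m| / √841 = 3
|m − (−2)| = 3·29, so m = 85 or m = −89.

m = −89 or m = 85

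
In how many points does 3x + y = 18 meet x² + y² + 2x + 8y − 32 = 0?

Centre (−1, −4), r² = 49. Distance² from centre to line = (−25)²/10 = 125/2.
Since d² > r², the line lies outside the circle.

0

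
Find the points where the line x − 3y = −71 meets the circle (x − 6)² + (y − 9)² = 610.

Substitute y = (71 + x)/3:
10x² − 20x − 3230 = 0  ⟹  x² − 2x − 323 = 0
x = 19 or x = −17, giving (19, 30) and (−17, 18).

(−17, 18) and (19, 30)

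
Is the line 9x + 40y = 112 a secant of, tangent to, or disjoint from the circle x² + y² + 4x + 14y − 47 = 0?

tangent

d² = (9·(−2) + 40·(−7) − (112))²/1681 = 100; r² = 100.
Since d² = r², the line is tangent.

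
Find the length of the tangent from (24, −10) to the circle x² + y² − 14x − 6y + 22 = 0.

√422

With centre O = (7, 3), |OP|² = 458 and r² = 36.
The tangent meets the radius at right angles, so tangent² = |PO|² − r² = 458 − 36 = 422.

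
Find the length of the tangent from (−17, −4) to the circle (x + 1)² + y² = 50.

With centre O = (−1, 0), |OP|² = 272 and r² = 50.
Power of the point: PT² = |PO|² − r² = 222, so PT = √222.

√222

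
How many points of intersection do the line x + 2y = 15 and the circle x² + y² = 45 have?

1

Centre (0, 0), r² = 45. Distance² from centre to line = (−15)²/5 = 45.
Since d² = r², the line is tangent.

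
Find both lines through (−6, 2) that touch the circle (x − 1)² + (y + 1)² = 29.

Write the tangent as mx − y + (2 − m·(−6)) = 0 and set its distance from the centre to √29:
(7m − (−3))² = 29(m² + 1)
10m² + 21m − 10 = 0, so m = 2/5 or m = −5/2.
Through (−6, 2) these give 2x − 5y = −22 and 5x + 2y = −26.

2x − 5y = −22 and 5x + 2y = −26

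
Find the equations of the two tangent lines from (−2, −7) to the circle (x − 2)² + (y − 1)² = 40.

x − 3y = 19 and 3x + y = −13

Write the tangent as mx − y + (−7 − m·(−2)) = 0 and set its distance from the centre to 2√10:
[m·(4) − (8)]² = 40(m² + 1)
3m² + 8m − 3 = 0, so m = 1/3 or m = −3.
With m = 1/3: x − 3y = 19. With m = −3: 3x + y = −13.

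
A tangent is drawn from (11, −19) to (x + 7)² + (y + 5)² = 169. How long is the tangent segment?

With centre O = (−7, −5), |OP|² = 520 and r² = 169.
The tangent meets the radius at right angles, so tangent² = |PO|² − r² = 520 − 169 = 351.

3√39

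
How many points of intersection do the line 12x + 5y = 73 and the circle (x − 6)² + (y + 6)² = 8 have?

2

Substituting the line into the circle gives 169x² − 2772x + 11309 = 0.
Discriminant = (−2772)² − 4·169·(11309) = 39100 > 0.
Two real roots: the line is a secant.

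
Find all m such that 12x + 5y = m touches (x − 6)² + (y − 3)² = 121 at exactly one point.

m = −56 or m = 230

Tangency holds when the distance from the centre (6, 3) to the line equals the radius 11:
|12·6 + 5·3 − m| / √169 = 11
|m − (87)| = 11·13, so m = 230 or m = −56.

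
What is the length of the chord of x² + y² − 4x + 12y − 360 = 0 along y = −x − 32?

4√2

Substitute y = −x − 32:
2x² + 48x + 280 = 0  ⟹  x² + 24x + 140 = 0
x = −10 or x = −14, giving (−10, −22) and (−14, −18).
Chord length = distance between (−10, −22) and (−14, −18) = √32 = 4√2.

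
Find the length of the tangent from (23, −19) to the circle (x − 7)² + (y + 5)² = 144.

With centre O = (7, −5), |OP|² = 452 and r² = 144.
Power of the point: PT² = |PO|² − r² = 308, so PT = 2√77.

2√77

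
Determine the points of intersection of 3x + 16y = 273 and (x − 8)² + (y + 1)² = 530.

Substitute y = (273 − 3x)/16:
265x² − 5830x − 35775 = 0  ⟹  x² − 22x − 135 = 0
x = 27 or x = −5, giving (27, 12) and (−5, 18).

(−5, 18) and (27, 12)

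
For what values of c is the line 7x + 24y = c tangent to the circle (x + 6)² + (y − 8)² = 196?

The line touches the circle iff its distance from (−6, 8) is 14:
|7·(−6) + 24·8 − c| / √625 = 14
|c − (150)| = 14·25, so c = 500 or c = −200.

c = −200 or c = 500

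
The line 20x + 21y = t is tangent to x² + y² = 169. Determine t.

Tangency holds when the distance from the centre (0, 0) to the line equals the radius 13:
|20·0 + 21·0 − t| / √841 = 13
|t| = 13·29, so t = 377 or t = −377.

t = −377 or t = 377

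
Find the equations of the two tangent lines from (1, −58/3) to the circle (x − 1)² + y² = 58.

7x − 3y = 65 and 7x + 3y = −51

Let a tangent through (1, −58/3) have slope m. Its distance from (1, 0) must equal √58:
[m·(0) − (58/3)]² = 58(m² + 1)
9m² − 49 = 0, so m = 7/3 or m = −7/3.
With m = 7/3: 7x − 3y = 65. With m = −7/3: 7x + 3y = −51.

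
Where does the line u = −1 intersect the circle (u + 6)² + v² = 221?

(−1, −14) and (−1, 14)

The line gives u = −1. Substituting into the circle:
v² − 196 = 0
v = 14 or v = −14, giving (−1, 14) and (−1, −14).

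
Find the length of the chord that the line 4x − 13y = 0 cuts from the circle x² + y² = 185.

Express y = (4x)/13 and substitute into the circle:
185x² − 31265 = 0  ⟹  x² − 169 = 0
x = 13 or x = −13, giving (13, 4) and (−13, −4).
Chord length = distance between (13, 4) and (−13, −4) = √740 = 2√185.

2√185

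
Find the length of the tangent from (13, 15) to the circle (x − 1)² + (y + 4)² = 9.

4√31

Centre (1, −4), r² = 9. |PO|² = (12)² + (19)² = 505.
The tangent meets the radius at right angles, so tangent² = |PO|² − r² = 505 − 9 = 496.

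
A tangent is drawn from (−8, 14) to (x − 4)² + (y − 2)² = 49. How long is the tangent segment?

√239

The centre is (4, 2) and r = 7. The square of the distance from P to the centre is 144 + 144 = 288.
By the tangent–radius right angle, tangent length = √(|PO|² − r²) = √239.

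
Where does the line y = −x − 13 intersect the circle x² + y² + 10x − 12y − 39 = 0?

Substitute y = −x − 13:
2x² + 48x + 286 = 0  ⟹  x² + 24x + 143 = 0
x = −11 or x = −13, giving (−11, −2) and (−13, 0).

(−13, 0) and (−11, −2)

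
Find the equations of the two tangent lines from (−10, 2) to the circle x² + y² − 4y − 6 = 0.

x + 3y = −4 and x − 3y = −16

A line y − (2) = m(x − (−10)) is tangent when its distance from (0, 2) is √10:
[m·(10) − (0)]² = 10(m² + 1)
9m² − 1 = 0, so m = −1/3 or m = 1/3.
Through (−10, 2) these give x + 3y = −4 and x − 3y = −16.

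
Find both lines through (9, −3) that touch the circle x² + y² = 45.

2x + y = 15 and x − 2y = 15

Write the tangent as mx − y + (−3 − m·(9)) = 0 and set its distance from the centre to 3√5:
(−9m − (3))² = 45(m² + 1)
2m² + 3m − 2 = 0, so m = −2 or m = 1/2.
Through (9, −3) these give 2x + y = 15 and x − 2y = 15.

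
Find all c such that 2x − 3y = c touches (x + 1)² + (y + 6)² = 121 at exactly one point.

For a tangent, require d(centre, line) = r = 11.
|2·(−1) − 3·(−6) − c| / √13 = 11
|c − (16)| = 11√13.

c = 16 ± 11√13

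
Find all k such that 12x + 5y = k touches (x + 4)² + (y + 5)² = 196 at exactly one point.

k = −255 or k = 109

Tangency holds when the distance from the centre (−4, −5) to the line equals the radius 14:
|12·(−4) + 5·(−5) − k| / √169 = 14
|k − (−73)| = 14·13, so k = 109 or k = −255.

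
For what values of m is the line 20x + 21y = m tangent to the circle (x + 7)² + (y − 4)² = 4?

Tangency holds when the distance from the centre (−7, 4) to the line equals the radius 2:
|20·(−7) + 21·4 − m| / √841 = 2
|m − (−56)| = 2·29, so m = 2 or m = −114.

m = −114 or m = 2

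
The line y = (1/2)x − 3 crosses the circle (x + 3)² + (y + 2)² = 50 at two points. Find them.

(−8, −7) and (4, −1)

Substitute y = (−6 + x)/2:
5x² + 20x − 160 = 0  ⟹  x² + 4x − 32 = 0
x = 4 or x = −8, giving (4, −1) and (−8, −7).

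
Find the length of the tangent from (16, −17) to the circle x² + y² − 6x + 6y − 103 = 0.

With centre O = (3, −3), |OP|² = 365 and r² = 121.
The tangent meets the radius at right angles, so tangent² = |PO|² − r² = 365 − 121 = 244.

2√61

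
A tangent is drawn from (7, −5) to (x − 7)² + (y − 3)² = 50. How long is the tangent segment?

√14

The centre is (7, 3) and r = 5√2. The square of the distance from P to the centre is 0 + 64 = 64.
The tangent meets the radius at right angles, so tangent² = |PO|² − r² = 64 − 50 = 14.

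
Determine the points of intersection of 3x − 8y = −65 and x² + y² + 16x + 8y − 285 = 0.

(−27, −2) and (5, 10)

Express y = (65 + 3x)/8 and substitute into the circle:
73x² + 1606x − 9855 = 0  ⟹  x² + 22x − 135 = 0
x = 5 or x = −27, giving (5, 10) and (−27, −2).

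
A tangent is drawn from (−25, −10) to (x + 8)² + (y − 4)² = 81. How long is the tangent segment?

The centre is (−8, 4) and r = 9. The square of the distance from P to the centre is 289 + 196 = 485.
By the tangent–radius right angle, tangent length = √(|PO|² − r²) = √404 = 2√101.

2√101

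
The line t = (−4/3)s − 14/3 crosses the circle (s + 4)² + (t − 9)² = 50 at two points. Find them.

(−11, 10) and (−5, 2)

Substitute t = (−14 − 4s)/3:
25s² + 400s + 1375 = 0  ⟹  s² + 16s + 55 = 0
s = −5 or s = −11, giving (−5, 2) and (−11, 10).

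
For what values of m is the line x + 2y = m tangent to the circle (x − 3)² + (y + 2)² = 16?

m = −1 ± 4√5

For a tangent, require d(centre, line) = r = 4.
|1·3 + 2·(−2) − m| / √5 = 4
|m − (−1)| = 4√5.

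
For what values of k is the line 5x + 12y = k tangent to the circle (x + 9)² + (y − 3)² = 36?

For a tangent, require d(centre, line) = r = 6.
|5·(−9) + 12·3 − k| / √169 = 6
|k − (−9)| = 6·13, so k = 69 or k = −87.

k = −87 or k = 69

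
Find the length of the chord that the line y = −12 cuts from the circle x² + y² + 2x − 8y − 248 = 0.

6

From the line, y = −12. Substituting:
x² + 2x − 8 = 0
x = 2 or x = −4, giving (2, −12) and (−4, −12).
|(2, −12) − (−4, −12)| = √((6)² + (0)²) = 6.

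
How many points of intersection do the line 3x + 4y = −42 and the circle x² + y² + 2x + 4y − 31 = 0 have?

0

Substituting the line into the circle gives 25x² + 236x + 596 = 0.
Discriminant = (236)² − 4·25·(596) = −3904 < 0.
No real roots: the line does not meet the circle.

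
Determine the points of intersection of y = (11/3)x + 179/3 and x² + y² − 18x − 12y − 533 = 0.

(−16, 1) and (−10, 23)

Substitute y = (179 + 11x)/3:
130x² + 3380x + 20800 = 0  ⟹  x² + 26x + 160 = 0
x = −10 or x = −16, giving (−10, 23) and (−16, 1).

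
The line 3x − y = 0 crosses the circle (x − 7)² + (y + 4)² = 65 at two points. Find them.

(−1, −3) and (0, 0)

From the line, y = 3x. Substituting:
10x² + 10x = 0  ⟹  x² + x = 0
x = 0 or x = −1, giving (0, 0) and (−1, −3).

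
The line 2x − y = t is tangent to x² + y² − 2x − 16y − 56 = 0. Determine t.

For a tangent, require d(centre, line) = r = 11.
|2·1 − 1·8 − t| / √5 = 11
|t − (−6)| = 11√5.

t = −6 ± 11√5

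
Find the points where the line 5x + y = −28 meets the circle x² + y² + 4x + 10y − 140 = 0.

Substitute y = −5x − 28:
26x² + 234x + 364 = 0  ⟹  x² + 9x + 14 = 0
x = −2 or x = −7, giving (−2, −18) and (−7, 7).

(−7, 7) and (−2, −18)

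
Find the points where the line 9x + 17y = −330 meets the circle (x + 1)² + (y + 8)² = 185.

From the line, y = (−330 − 9x)/17. Substituting:
370x² + 4070x − 15540 = 0  ⟹  x² + 11x − 42 = 0
x = 3 or x = −14, giving (3, −21) and (−14, −12).

(−14, −12) and (3, −21)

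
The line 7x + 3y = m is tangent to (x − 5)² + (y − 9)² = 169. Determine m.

m = 62 ± 13√58

Tangency holds when the distance from the centre (5, 9) to the line equals the radius 13:
|7·5 + 3·9 − m| / √58 = 13
|m − (62)| = 13√58.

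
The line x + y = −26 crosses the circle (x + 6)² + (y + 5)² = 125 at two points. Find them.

(−16, −10) and (−11, −15)

Express y = −x − 26 and substitute into the circle:
2x² + 54x + 352 = 0  ⟹  x² + 27x + 176 = 0
x = −11 or x = −16, giving (−11, −15) and (−16, −10).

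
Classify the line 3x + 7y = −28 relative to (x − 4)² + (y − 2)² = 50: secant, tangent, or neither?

Centre (4, 2), r² = 50. Distance² from centre to line = (54)²/58 = 1458/29.
Since d² > r², the line lies outside the circle.

neither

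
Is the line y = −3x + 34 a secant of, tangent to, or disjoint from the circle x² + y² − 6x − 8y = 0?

Substituting the line into the circle gives 10x² − 186x + 884 = 0.
Discriminant = (−186)² − 4·10·(884) = −764 < 0.
No real roots: the line does not meet the circle.

disjoint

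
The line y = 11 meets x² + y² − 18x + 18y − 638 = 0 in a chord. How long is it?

40

Express y = 11 and substitute into the circle:
x² − 18x − 319 = 0
x = 29 or x = −11, giving (29, 11) and (−11, 11).
|(29, 11) − (−11, 11)| = √((40)² + (0)²) = 40.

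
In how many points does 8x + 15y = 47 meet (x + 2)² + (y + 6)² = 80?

0

Substituting the line into the circle gives 289x² − 1292x + 1669 = 0.
Δ = 1669264 − 1929364 = −260100.
No real roots: the line does not meet the circle.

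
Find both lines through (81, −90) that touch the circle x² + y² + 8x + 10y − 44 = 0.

A line y − (−90) = m(x − (81)) is tangent when its distance from (−4, −5) is √85:
[m·(−85) − (85)]² = 85(m² + 1)
42m² + 85m + 42 = 0, so m = −6/7 or m = −7/6.
With m = −6/7: 6x + 7y = −144. With m = −7/6: 7x + 6y = 27.

6x + 7y = −144 and 7x + 6y = 27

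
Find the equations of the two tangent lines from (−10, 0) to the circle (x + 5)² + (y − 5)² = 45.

2x + y = −20 and x + 2y = −10

Let a tangent through (−10, 0) have slope m. Its distance from (−5, 5) must equal 3√5:
[m·(5) − (5)]² = 45(m² + 1)
2m² + 5m + 2 = 0, so m = −2 or m = −1/2.
With m = −2: 2x + y = −20. With m = −1/2: x + 2y = −10.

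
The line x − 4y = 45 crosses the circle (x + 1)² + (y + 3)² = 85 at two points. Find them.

From the line, y = (−45 + x)/4. Substituting:
17x² − 34x − 255 = 0  ⟹  x² − 2x − 15 = 0
x = 5 or x = −3, giving (5, −10) and (−3, −12).

(−3, −12) and (5, −10)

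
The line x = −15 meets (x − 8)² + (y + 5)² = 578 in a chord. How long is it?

14

The line gives x = −15. Substituting into the circle:
y² + 10y − 24 = 0
y = 2 or y = −12, giving (−15, 2) and (−15, −12).
|(−15, 2) − (−15, −12)| = √((0)² + (14)²) = 14.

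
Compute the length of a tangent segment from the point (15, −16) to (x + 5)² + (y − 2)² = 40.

With centre O = (−5, 2), |OP|² = 724 and r² = 40.
The tangent meets the radius at right angles, so tangent² = |PO|² − r² = 724 − 40 = 684.

6√19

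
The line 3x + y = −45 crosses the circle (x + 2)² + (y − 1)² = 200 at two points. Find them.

(−16, 3) and (−12, −9)

From the line, y = −3x − 45. Substituting:
10x² + 280x + 1920 = 0  ⟹  x² + 28x + 192 = 0
x = −12 or x = −16, giving (−12, −9) and (−16, 3).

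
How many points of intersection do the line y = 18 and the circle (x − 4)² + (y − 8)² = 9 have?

0

Substituting the line into the circle gives x² − 8x + 107 = 0.
Discriminant = (−8)² − 4·1·(107) = −364 < 0.
No real roots: the line does not meet the circle.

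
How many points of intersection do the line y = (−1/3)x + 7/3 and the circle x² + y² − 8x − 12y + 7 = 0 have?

Substituting the line into the circle gives 10x² − 50x − 140 = 0.
Discriminant = (−50)² − 4·10·(−140) = 8100 > 0.
Two real roots: the line is a secant.

2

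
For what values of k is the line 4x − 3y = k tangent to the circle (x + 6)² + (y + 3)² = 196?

Tangency holds when the distance from the centre (−6, −3) to the line equals the radius 14:
|4·(−6) − 3·(−3) − k| / √25 = 14
|k − (−15)| = 14·5, so k = 55 or k = −85.

k = −85 or k = 55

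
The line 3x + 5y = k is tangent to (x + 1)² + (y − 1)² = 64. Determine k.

The line touches the circle iff its distance from (−1, 1) is 8:
|3·(−1) + 5·1 − k| / √34 = 8
|k − (2)| = 8√34.

k = 2 ± 8√34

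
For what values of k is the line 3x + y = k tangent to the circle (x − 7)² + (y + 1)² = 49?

k = 20 ± 7√10

Tangency holds when the distance from the centre (7, −1) to the line equals the radius 7:
|3·7 + 1·(−1) − k| / √10 = 7
|k − (20)| = 7√10.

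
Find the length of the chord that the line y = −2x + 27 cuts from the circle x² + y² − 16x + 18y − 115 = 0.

Centre (8, −9), r² = 260. Perpendicular distance d from centre to line = |−20| / √5 = 20/√5.
Half the chord is √(r² − d²) = √(180), so the full chord is 12√5.

12√5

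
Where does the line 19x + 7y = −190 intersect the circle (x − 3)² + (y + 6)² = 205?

Express y = (−190 − 19x)/7 and substitute into the circle:
410x² + 5330x + 12300 = 0  ⟹  x² + 13x + 30 = 0
x = −3 or x = −10, giving (−3, −19) and (−10, 0).

(−10, 0) and (−3, −19)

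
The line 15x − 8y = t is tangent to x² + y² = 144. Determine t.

t = −204 or t = 204

Tangency holds when the distance from the centre (0, 0) to the line equals the radius 12:
|15·0 − 8·0 − t| / √289 = 12
|t| = 12·17, so t = 204 or t = −204.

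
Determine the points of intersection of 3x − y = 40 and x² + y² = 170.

Express y = 3x − 40 and substitute into the circle:
10x² − 240x + 1430 = 0  ⟹  x² − 24x + 143 = 0
x = 13 or x = 11, giving (13, −1) and (11, −7).

(11, −7) and (13, −1)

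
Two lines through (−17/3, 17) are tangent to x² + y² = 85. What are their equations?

A line y − (17) = m(x − (−17/3)) is tangent when its distance from (0, 0) is √85:
[m·(17/3) − (−17)]² = 85(m² + 1)
14m² − 51m − 54 = 0, so m = −6/7 or m = 9/2.
With m = −6/7: 6x + 7y = 85. With m = 9/2: 9x − 2y = −85.

6x + 7y = 85 and 9x − 2y = −85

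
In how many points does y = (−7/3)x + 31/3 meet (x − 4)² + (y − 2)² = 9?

Centre (4, 2), r² = 9. Distance² from centre to line = (3)²/58 = 9/58.
Since d² < r², the line cuts the circle twice.

2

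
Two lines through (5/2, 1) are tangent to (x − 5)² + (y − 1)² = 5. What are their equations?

2x + y = 6 and 2x − y = 4

Let a tangent through (5/2, 1) have slope m. Its distance from (5, 1) must equal √5:
(5/2m − (0))² = 5(m² + 1)
m² − 4 = 0, so m = −2 or m = 2.
Through (5/2, 1) these give 2x + y = 6 and 2x − y = 4.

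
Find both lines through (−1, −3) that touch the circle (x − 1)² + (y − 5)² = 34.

3x − 5y = 12 and 5x + 3y = −14

A line y − (−3) = m(x − (−1)) is tangent when its distance from (1, 5) is √34:
(2m − (8))² = 34(m² + 1)
15m² + 16m − 15 = 0, so m = 3/5 or m = −5/3.
With m = 3/5: 3x − 5y = 12. With m = −5/3: 5x + 3y = −14.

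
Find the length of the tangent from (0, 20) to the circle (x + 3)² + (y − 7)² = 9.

13

Centre (−3, 7), r² = 9. |PO|² = (3)² + (13)² = 178.
Power of the point: PT² = |PO|² − r² = 169, so PT = 13.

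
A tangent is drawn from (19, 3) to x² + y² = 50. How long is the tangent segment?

8√5

With centre O = (0, 0), |OP|² = 370 and r² = 50.
Power of the point: PT² = |PO|² − r² = 320, so PT = 8√5.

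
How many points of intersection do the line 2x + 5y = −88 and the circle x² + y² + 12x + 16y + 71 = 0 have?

Centre (−6, −8), r² = 29. Distance² from centre to line = (36)²/29 = 1296/29.
Since d² > r², the line lies outside the circle.

0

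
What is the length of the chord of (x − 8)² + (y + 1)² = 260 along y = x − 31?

6√2

From the line, y = x − 31. Substituting:
2x² − 76x + 704 = 0  ⟹  x² − 38x + 352 = 0
x = 22 or x = 16, giving (22, −9) and (16, −15).
Chord length = distance between (22, −9) and (16, −15) = √72 = 6√2.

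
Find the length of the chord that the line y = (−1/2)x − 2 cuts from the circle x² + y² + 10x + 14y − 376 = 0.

18√5

Centre (−5, −7), r² = 450. Perpendicular distance d from centre to line = |−15| / √5 = 15/√5.
Chord = 2√(r² − d²) = 2·√(405) = 18√5.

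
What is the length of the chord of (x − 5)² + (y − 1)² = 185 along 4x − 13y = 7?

The distance from (5, 1) to the line is 0/√185, and r² = 185.
Half the chord is √(r² − d²) = √(185), so the full chord is 2√185.

2√185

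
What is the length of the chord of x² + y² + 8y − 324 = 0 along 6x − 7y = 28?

4√85

Express y = (−28 + 6x)/7 and substitute into the circle:
85x² − 16660 = 0  ⟹  x² − 196 = 0
x = 14 or x = −14, giving (14, 8) and (−14, −16).
|(14, 8) − (−14, −16)| = √((28)² + (24)²) = 4√85.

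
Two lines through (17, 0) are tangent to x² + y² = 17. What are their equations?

Let a tangent through (17, 0) have slope m. Its distance from (0, 0) must equal √17:
(−17m − (0))² = 17(m² + 1)
16m² − 1 = 0, so m = 1/4 or m = −1/4.
Through (17, 0) these give x − 4y = 17 and x + 4y = 17.

x − 4y = 17 and x + 4y = 17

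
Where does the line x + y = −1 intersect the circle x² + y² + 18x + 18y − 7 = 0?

From the line, y = −x − 1. Substituting:
2x² + 2x − 24 = 0  ⟹  x² + x − 12 = 0
x = 3 or x = −4, giving (3, −4) and (−4, 3).

(−4, 3) and (3, −4)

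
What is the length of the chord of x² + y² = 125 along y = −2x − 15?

Centre (0, 0), r² = 125. Perpendicular distance d from centre to line = |15| / √5 = 15/√5.
Half the chord is √(r² − d²) = √(80), so the full chord is 8√5.

8√5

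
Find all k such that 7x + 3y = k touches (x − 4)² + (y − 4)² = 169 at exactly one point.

k = 40 ± 13√58

The line touches the circle iff its distance from (4, 4) is 13:
|7·4 + 3·4 − k| / √58 = 13
|k − (40)| = 13√58.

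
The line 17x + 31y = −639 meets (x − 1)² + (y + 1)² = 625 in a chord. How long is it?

The distance from (1, −1) to the line is 625/√1250, and r² = 625.
Half the chord is √(r² − d²) = √(625/2), so the full chord is 25√2.

25√2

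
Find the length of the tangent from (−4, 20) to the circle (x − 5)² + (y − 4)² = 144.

√193

Centre (5, 4), r² = 144. |PO|² = (−9)² + (16)² = 337.
The tangent meets the radius at right angles, so tangent² = |PO|² − r² = 337 − 144 = 193.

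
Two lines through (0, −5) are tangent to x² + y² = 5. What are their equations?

2x − y = 5 and 2x + y = −5

A line y − (−5) = m(x − (0)) is tangent when its distance from (0, 0) is √5:
(0m − (5))² = 5(m² + 1)
m² − 4 = 0, so m = 2 or m = −2.
Through (0, −5) these give 2x − y = 5 and 2x + y = −5.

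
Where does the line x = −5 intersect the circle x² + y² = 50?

The line gives x = −5. Substituting into the circle:
y² − 25 = 0
y = 5 or y = −5, giving (−5, 5) and (−5, −5).

(−5, −5) and (−5, 5)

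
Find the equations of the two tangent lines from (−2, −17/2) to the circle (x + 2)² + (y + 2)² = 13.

3x − 2y = 11 and 3x + 2y = −23

A line y − (−17/2) = m(x − (−2)) is tangent when its distance from (−2, −2) is √13:
(0m − (13/2))² = 13(m² + 1)
4m² − 9 = 0, so m = 3/2 or m = −3/2.
Through (−2, −17/2) these give 3x − 2y = 11 and 3x + 2y = −23.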